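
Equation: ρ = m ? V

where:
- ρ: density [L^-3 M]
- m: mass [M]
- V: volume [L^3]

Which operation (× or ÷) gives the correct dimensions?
division (÷): ρ = m ÷ V

ρ [L^-3 M]; m [M]; V [L^3].
m × V → [L^3 M] ✗
m ÷ V → [L^-3 M] ✓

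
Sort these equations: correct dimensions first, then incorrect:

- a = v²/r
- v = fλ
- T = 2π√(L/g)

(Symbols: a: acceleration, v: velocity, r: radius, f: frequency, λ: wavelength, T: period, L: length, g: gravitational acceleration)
Dimensionally correct: a = v²/r, v = fλ, T = 2π√(L/g)
Dimensionally incorrect: none
Ordered (correct first, then incorrect): a = v²/r, v = fλ, T = 2π√(L/g)

- a = v²/r: LHS [L T^-2], RHS [L T^-2] → correct ✓
- v = fλ: LHS [L T^-1], RHS [L T^-1] → correct ✓
- T = 2π√(L/g): LHS [T], RHS [T] → correct ✓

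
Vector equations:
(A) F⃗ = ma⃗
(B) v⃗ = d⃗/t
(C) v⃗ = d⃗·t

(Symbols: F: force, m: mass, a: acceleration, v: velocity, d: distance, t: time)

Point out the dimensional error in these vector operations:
(C) v⃗ = d⃗·t

(A) F⃗ = ma⃗: LHS [L M T^-2], RHS [L M T^-2] ✓ — Force and acceleration are vectors, mass is a scalar
(B) v⃗ = d⃗/t: LHS [L T^-1], RHS [L T^-1] ✓ — displacement (vector) divided by time (scalar)
(C) v⃗ = d⃗·t: LHS [L T^-1], RHS [L T] ✗ — velocity is displacement per time; should be d⃗/t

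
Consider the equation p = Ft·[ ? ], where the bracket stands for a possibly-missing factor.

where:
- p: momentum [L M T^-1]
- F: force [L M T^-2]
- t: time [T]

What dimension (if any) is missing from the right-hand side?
Nothing is missing — the bracketed factor must be dimensionless.

p has dimensions [L M T^-1] and Ft already has dimensions [L M T^-1], so p = Ft is dimensionally complete.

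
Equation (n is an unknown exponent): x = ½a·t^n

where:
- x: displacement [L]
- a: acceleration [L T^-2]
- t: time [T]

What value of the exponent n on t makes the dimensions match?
n = 2

x has dimensions [L]; t has dimensions [T].
The rest of the RHS has dimensions [L T^-2], so t^n must supply [T^2].
With n = 2: ½a·t^2 has dimensions [L], matching the LHS ✓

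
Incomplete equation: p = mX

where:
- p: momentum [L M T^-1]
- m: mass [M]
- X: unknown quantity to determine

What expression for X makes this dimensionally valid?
X = v (velocity), dimensions [L T^-1]

p has dimensions [L M T^-1]; the rest of the RHS (m) has dimensions [M].
So X must have dimensions [L T^-1] — X = v (velocity).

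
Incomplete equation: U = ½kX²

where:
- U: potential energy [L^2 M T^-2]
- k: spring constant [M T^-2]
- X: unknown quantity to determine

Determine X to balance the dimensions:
X = x (displacement), dimensions [L]

U has dimensions [L^2 M T^-2]; the rest of the RHS (½k) has dimensions [M T^-2].
So X² must have dimensions [L^2], i.e. X has dimensions [L] — X = x (displacement).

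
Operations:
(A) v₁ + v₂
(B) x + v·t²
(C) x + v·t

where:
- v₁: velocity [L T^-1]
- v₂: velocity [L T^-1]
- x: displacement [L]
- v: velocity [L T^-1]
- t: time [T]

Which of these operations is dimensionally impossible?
(B) x + v·t²

(A) v₁ + v₂: v₁ [L T^-1] and v₂ [L T^-1] — same dimensions ✓
(B) x + v·t²: x [L] and v·t² [L T] — different dimensions cannot be added/subtracted ✗
(C) x + v·t: x [L] and v·t [L] — same dimensions ✓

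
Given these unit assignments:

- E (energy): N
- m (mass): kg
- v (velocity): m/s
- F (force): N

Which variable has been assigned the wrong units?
E

The variable E (energy) should have units J, not N.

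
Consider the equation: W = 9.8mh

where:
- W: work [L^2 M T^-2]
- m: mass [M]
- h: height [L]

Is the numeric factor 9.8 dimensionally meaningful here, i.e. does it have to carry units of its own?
Yes

W has dimensions [L^2 M T^-2], while mh alone has dimensions [L M]. For the equation to balance, the factor 9.8 must carry dimensions [L T^-2] — it is a dimensional constant (a numerical value of a physical quantity with its units suppressed), not a pure number.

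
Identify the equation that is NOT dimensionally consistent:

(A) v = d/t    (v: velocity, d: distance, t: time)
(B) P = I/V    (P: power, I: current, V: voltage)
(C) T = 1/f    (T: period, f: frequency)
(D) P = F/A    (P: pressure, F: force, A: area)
(B) P = I/V

The equation (B) P = I/V is dimensionally incorrect.

LHS (P): [L^2 M T^-3]
RHS (I/V): [I^2 L^-2 M^-1 T^3] ✗

The dimensions do not match. The other three equations balance.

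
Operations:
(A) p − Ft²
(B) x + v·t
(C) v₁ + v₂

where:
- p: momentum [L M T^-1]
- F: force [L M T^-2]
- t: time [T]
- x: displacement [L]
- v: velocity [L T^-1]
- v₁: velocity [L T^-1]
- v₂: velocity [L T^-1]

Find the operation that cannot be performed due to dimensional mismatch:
(A) p − Ft²

(A) p − Ft²: p [L M T^-1] and Ft² [L M] — different dimensions cannot be added/subtracted ✗
(B) x + v·t: x [L] and v·t [L] — same dimensions ✓
(C) v₁ + v₂: v₁ [L T^-1] and v₂ [L T^-1] — same dimensions ✓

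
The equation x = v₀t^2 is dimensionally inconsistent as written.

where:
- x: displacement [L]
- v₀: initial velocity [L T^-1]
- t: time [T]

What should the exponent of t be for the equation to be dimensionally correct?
The exponent of t should be 1: x = v₀t

The LHS x has dimensions [L]; t has dimensions [T].
As written, the RHS v₀t^2 (exponent 2 on t) has dimensions [L T], which does not match.
With exponent 1, the RHS v₀t has dimensions [L], matching the LHS.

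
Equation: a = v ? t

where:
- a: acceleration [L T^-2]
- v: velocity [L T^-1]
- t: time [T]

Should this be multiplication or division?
division (÷): a = v ÷ t

a [L T^-2]; v [L T^-1]; t [T].
v × t → [L] ✗
v ÷ t → [L T^-2] ✓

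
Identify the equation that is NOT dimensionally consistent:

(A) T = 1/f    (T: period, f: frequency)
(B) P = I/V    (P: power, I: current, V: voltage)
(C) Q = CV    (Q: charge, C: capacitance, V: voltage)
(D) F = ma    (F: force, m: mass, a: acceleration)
(B) P = I/V

The equation (B) P = I/V is dimensionally incorrect.

LHS (P): [L^2 M T^-3]
RHS (I/V): [I^2 L^-2 M^-1 T^3] ✗

The dimensions do not match. The other three equations balance.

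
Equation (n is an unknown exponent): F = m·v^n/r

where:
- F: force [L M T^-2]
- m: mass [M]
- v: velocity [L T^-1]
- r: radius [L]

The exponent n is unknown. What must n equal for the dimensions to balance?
n = 2

F has dimensions [L M T^-2]; v has dimensions [L T^-1].
The rest of the RHS has dimensions [L^-1 M], so v^n must supply [L^2 T^-2].
With n = 2: m·v^2/r has dimensions [L M T^-2], matching the LHS ✓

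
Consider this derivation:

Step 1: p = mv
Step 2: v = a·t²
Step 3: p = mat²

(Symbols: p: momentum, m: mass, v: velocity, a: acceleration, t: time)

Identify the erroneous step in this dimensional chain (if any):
Step 2

Step 1: p = mv → LHS [L M T^-1], RHS [L M T^-1] ✓
Step 2: v = a·t² → LHS [L T^-1], RHS [L] ✗

The first dimensional inconsistency appears in step 2: v = a·t²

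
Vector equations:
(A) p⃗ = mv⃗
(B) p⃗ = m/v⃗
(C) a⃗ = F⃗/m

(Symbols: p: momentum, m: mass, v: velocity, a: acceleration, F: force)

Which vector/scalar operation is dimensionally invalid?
(B) p⃗ = m/v⃗

(A) p⃗ = mv⃗: LHS [L M T^-1], RHS [L M T^-1] ✓ — mass (scalar) times velocity (vector)
(B) p⃗ = m/v⃗: LHS [L M T^-1], RHS [L^-1 M T] ✗ — momentum is mass times velocity; should be mv⃗ (and division by a vector is undefined)
(C) a⃗ = F⃗/m: LHS [L T^-2], RHS [L T^-2] ✓ — force (vector) divided by mass (scalar)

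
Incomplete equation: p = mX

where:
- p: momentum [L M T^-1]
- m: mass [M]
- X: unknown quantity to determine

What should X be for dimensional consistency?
X = v (velocity), dimensions [L T^-1]

p has dimensions [L M T^-1]; the rest of the RHS (m) has dimensions [M].
So X must have dimensions [L T^-1] — X = v (velocity).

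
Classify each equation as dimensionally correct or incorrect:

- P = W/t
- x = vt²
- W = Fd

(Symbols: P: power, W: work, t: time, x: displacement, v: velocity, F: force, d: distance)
Dimensionally correct: P = W/t, W = Fd
Dimensionally incorrect: x = vt²
Ordered (correct first, then incorrect): P = W/t, W = Fd, x = vt²

- P = W/t: LHS [L^2 M T^-3], RHS [L^2 M T^-3] → correct ✓
- x = vt²: LHS [L], RHS [L T] → incorrect ✗
- W = Fd: LHS [L^2 M T^-2], RHS [L^2 M T^-2] → correct ✓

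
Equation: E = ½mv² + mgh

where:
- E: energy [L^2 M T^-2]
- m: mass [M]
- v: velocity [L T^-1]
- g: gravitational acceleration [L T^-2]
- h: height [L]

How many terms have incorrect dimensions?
0

LHS E: [L^2 M T^-2]
- ½mv²: [L^2 M T^-2] ✓
- mgh: [L^2 M T^-2] ✓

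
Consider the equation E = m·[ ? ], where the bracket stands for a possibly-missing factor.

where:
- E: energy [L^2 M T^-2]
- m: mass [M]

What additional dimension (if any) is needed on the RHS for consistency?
[L^2 T^-2] — velocity squared (e.g. v²)

E has dimensions [L^2 M T^-2]; m has dimensions [M].
The bracketed factor must supply [L^2 M T^-2] / [M] = [L^2 T^-2].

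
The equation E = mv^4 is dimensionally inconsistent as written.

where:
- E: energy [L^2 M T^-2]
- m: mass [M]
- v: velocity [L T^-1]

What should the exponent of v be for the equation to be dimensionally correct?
The exponent of v should be 2: E = mv^2

The LHS E has dimensions [L^2 M T^-2]; v has dimensions [L T^-1].
As written, the RHS mv^4 (exponent 4 on v) has dimensions [L^4 M T^-4], which does not match.
With exponent 2, the RHS mv^2 has dimensions [L^2 M T^-2], matching the LHS.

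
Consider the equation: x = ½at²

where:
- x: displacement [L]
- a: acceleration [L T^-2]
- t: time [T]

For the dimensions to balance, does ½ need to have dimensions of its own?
No

x has dimensions [L] and at² already has dimensions [L], so the equation balances without ½ contributing any dimensions. ½ is a pure (dimensionless) number; changing or removing it would not affect dimensional consistency.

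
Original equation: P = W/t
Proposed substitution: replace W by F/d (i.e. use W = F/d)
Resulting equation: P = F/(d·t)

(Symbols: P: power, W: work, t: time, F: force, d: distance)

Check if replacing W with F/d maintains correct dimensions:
No

[W] = [L^2 M T^-2] and [F/d] = [M T^-2]. These differ, so the substitution replaces a quantity by one of different dimensions and the result P = F/(d·t) has LHS [L^2 M T^-3] vs RHS [M T^-3] — inconsistent.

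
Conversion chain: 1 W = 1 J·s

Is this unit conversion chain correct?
The chain is incorrect (it contains an error).

Incorrect: Watt is J/s, not J·s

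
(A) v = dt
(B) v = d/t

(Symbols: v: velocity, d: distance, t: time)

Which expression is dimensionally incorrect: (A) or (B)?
(A)

(A) v = dt: LHS [L T^-1], RHS [L T] ✗
(B) v = d/t: LHS [L T^-1], RHS [L T^-1] ✓

Expression (A) v = dt is dimensionally incorrect.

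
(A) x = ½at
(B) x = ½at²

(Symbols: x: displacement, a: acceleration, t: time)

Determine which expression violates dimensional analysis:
(A)

(A) x = ½at: LHS [L], RHS [L T^-1] ✗
(B) x = ½at²: LHS [L], RHS [L] ✓

Expression (A) x = ½at is dimensionally incorrect.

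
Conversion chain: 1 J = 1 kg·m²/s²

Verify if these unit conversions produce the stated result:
The chain is correct (no errors).

Correct: Joule is defined as kg·m²/s²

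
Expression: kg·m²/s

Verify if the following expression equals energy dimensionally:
No

The expression kg·m²/s has dimensions [L^2 M T^-1], but energy has dimensions [L^2 M T^-2].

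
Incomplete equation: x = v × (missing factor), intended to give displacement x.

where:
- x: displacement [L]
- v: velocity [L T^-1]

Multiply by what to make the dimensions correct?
t (time), dimensions [T]

x has dimensions [L] and v has dimensions [L T^-1].
The missing factor must have dimensions [L] / [L T^-1] = [T], i.e. time (t).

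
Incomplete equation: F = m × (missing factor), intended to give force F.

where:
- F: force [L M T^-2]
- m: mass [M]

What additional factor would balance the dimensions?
a (acceleration), dimensions [L T^-2]

F has dimensions [L M T^-2] and m has dimensions [M].
The missing factor must have dimensions [L M T^-2] / [M] = [L T^-2], i.e. acceleration (a).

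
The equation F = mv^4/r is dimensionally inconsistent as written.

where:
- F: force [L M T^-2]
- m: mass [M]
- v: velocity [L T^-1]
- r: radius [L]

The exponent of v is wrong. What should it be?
The exponent of v should be 2: F = mv^2/r

The LHS F has dimensions [L M T^-2]; v has dimensions [L T^-1].
As written, the RHS mv^4/r (exponent 4 on v) has dimensions [L^3 M T^-4], which does not match.
With exponent 2, the RHS mv^2/r has dimensions [L M T^-2], matching the LHS.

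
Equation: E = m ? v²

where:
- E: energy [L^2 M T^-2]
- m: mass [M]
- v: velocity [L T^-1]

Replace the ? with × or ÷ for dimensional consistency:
multiplication (×): E = m × v²

E [L^2 M T^-2]; m [M]; v² [L^2 T^-2].
m × v² → [L^2 M T^-2] ✓
m ÷ v² → [L^-2 M T^2] ✗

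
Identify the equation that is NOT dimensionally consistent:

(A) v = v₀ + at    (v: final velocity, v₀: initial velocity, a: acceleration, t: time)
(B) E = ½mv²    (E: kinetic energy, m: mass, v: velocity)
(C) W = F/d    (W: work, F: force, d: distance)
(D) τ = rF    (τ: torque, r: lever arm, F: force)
(C) W = F/d

The equation (C) W = F/d is dimensionally incorrect.

LHS (W): [L^2 M T^-2]
RHS (F/d): [M T^-2] ✗

The dimensions do not match. The other three equations balance.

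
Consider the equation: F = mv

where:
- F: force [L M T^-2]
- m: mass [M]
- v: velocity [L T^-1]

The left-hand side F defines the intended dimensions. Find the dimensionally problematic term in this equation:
The right-hand side term mv

F has dimensions [L M T^-2], but mv has dimensions [L M T^-1], so the term mv is dimensionally wrong for F.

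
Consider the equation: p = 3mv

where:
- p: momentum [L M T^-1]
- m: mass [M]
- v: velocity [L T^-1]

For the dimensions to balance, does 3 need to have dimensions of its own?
No

p has dimensions [L M T^-1] and mv already has dimensions [L M T^-1], so the equation balances without 3 contributing any dimensions. 3 is a pure (dimensionless) number; changing or removing it would not affect dimensional consistency.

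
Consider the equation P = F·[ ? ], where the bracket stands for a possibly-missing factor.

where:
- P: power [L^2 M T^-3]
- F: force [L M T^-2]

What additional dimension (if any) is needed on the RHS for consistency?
[L T^-1] — velocity (e.g. v)

P has dimensions [L^2 M T^-3]; F has dimensions [L M T^-2].
The bracketed factor must supply [L^2 M T^-3] / [L M T^-2] = [L T^-1].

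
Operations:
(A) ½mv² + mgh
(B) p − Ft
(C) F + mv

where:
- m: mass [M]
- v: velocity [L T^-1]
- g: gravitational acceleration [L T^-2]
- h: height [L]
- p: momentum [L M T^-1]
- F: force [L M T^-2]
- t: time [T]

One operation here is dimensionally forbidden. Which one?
(C) F + mv

(A) ½mv² + mgh: ½mv² [L^2 M T^-2] and mgh [L^2 M T^-2] — same dimensions ✓
(B) p − Ft: p [L M T^-1] and Ft [L M T^-1] — same dimensions ✓
(C) F + mv: F [L M T^-2] and mv [L M T^-1] — different dimensions cannot be added/subtracted ✗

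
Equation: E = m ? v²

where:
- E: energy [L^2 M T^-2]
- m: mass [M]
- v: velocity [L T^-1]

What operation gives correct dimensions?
multiplication (×): E = m × v²

E [L^2 M T^-2]; m [M]; v² [L^2 T^-2].
m × v² → [L^2 M T^-2] ✓
m ÷ v² → [L^-2 M T^2] ✗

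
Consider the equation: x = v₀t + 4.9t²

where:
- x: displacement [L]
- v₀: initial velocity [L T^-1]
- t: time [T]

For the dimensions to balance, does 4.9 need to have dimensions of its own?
Yes

x has dimensions [L], while t² alone has dimensions [T^2]. For the equation to balance, the factor 4.9 must carry dimensions [L T^-2] — it is a dimensional constant (a numerical value of a physical quantity with its units suppressed), not a pure number.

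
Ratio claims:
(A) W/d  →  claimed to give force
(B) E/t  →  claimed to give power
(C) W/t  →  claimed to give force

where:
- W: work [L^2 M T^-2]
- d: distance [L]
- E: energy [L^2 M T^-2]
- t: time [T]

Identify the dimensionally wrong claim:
(C) W/t does not give force

(A) W/d: [L M T^-2] = force [L M T^-2] ✓
(B) E/t: [L^2 M T^-3] = power [L^2 M T^-3] ✓
(C) W/t: [L^2 M T^-3] ≠ force [L M T^-2] ✗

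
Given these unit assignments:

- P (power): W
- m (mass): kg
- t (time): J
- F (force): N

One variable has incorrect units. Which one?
t

The variable t (time) should have units s, not J.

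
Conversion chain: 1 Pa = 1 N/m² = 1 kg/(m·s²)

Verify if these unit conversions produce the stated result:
The chain is correct (no errors).

Correct: Pascal is Newton per square meter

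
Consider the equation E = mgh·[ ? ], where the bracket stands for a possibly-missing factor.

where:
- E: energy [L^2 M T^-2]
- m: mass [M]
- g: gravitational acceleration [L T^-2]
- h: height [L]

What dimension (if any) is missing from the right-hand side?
Nothing is missing — the bracketed factor must be dimensionless.

E has dimensions [L^2 M T^-2] and mgh already has dimensions [L^2 M T^-2], so E = mgh is dimensionally complete.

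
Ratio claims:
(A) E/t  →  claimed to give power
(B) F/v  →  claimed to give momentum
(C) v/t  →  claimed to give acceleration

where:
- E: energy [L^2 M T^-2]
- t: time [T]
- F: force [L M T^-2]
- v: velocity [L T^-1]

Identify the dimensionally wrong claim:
(B) F/v does not give momentum

(A) E/t: [L^2 M T^-3] = power [L^2 M T^-3] ✓
(B) F/v: [M T^-1] ≠ momentum [L M T^-1] ✗
(C) v/t: [L T^-2] = acceleration [L T^-2] ✓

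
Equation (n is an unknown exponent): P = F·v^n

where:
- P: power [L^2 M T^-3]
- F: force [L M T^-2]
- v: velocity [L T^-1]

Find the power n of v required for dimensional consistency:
n = 1

P has dimensions [L^2 M T^-3]; v has dimensions [L T^-1].
The rest of the RHS has dimensions [L M T^-2], so v^n must supply [L T^-1].
With n = 1: F·v^1 has dimensions [L^2 M T^-3], matching the LHS ✓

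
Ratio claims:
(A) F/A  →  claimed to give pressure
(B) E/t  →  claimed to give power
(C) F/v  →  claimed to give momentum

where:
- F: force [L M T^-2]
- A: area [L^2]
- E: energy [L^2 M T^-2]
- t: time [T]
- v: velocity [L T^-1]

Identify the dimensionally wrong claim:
(C) F/v does not give momentum

(A) F/A: [L^-1 M T^-2] = pressure [L^-1 M T^-2] ✓
(B) E/t: [L^2 M T^-3] = power [L^2 M T^-3] ✓
(C) F/v: [M T^-1] ≠ momentum [L M T^-1] ✗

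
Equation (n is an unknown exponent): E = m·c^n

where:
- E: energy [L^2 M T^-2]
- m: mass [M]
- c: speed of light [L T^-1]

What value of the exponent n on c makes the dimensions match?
n = 2

E has dimensions [L^2 M T^-2]; c has dimensions [L T^-1].
The rest of the RHS has dimensions [M], so c^n must supply [L^2 T^-2].
With n = 2: m·c^2 has dimensions [L^2 M T^-2], matching the LHS ✓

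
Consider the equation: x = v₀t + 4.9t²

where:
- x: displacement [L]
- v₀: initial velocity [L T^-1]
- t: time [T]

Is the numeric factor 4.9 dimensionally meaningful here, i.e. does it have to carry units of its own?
Yes

x has dimensions [L], while t² alone has dimensions [T^2]. For the equation to balance, the factor 4.9 must carry dimensions [L T^-2] — it is a dimensional constant (a numerical value of a physical quantity with its units suppressed), not a pure number.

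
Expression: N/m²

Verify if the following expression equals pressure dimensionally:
Yes

The expression N/m² has dimensions [L^-1 M T^-2], which is exactly pressure [L^-1 M T^-2].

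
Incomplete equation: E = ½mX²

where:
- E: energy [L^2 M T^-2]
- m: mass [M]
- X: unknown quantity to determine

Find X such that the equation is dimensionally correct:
X = v (velocity), dimensions [L T^-1]

E has dimensions [L^2 M T^-2]; the rest of the RHS (½m) has dimensions [M].
So X² must have dimensions [L^2 T^-2], i.e. X has dimensions [L T^-1] — X = v (velocity).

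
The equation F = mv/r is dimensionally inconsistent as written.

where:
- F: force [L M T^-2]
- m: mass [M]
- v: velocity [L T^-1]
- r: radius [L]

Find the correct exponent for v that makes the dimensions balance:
The exponent of v should be 2: F = mv^2/r

The LHS F has dimensions [L M T^-2]; v has dimensions [L T^-1].
As written, the RHS mv/r (exponent 1 on v) has dimensions [M T^-1], which does not match.
With exponent 2, the RHS mv^2/r has dimensions [L M T^-2], matching the LHS.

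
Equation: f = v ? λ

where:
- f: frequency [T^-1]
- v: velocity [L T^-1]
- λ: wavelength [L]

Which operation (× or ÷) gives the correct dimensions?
division (÷): f = v ÷ λ

f [T^-1]; v [L T^-1]; λ [L].
v × λ → [L^2 T^-1] ✗
v ÷ λ → [T^-1] ✓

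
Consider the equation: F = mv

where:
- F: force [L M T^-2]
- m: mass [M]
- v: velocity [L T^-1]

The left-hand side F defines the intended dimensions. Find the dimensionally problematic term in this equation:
The right-hand side term mv

F has dimensions [L M T^-2], but mv has dimensions [L M T^-1], so the term mv is dimensionally wrong for F.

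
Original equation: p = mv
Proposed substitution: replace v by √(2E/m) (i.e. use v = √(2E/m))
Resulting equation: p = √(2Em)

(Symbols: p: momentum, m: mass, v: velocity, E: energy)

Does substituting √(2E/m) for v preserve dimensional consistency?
Yes

[v] = [L T^-1] and [√(2E/m)] = [L T^-1]. These match, so the substitution replaces a quantity by one of the same dimensions and the result p = √(2Em) has LHS [L M T^-1] vs RHS [L M T^-1] — still consistent.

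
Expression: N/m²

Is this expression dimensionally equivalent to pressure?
Yes

The expression N/m² has dimensions [L^-1 M T^-2], which is exactly pressure [L^-1 M T^-2].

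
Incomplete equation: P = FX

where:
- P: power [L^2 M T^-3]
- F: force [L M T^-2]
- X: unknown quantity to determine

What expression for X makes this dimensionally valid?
X = v (velocity), dimensions [L T^-1]

P has dimensions [L^2 M T^-3]; the rest of the RHS (F) has dimensions [L M T^-2].
So X must have dimensions [L T^-1] — X = v (velocity).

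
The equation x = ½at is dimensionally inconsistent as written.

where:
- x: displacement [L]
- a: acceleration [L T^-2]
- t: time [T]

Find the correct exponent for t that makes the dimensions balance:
The exponent of t should be 2: x = ½at^2

The LHS x has dimensions [L]; t has dimensions [T].
As written, the RHS ½at (exponent 1 on t) has dimensions [L T^-1], which does not match.
With exponent 2, the RHS ½at^2 has dimensions [L], matching the LHS.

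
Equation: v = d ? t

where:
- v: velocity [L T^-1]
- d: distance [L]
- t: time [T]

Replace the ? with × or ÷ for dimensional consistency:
division (÷): v = d ÷ t

v [L T^-1]; d [L]; t [T].
d × t → [L T] ✗
d ÷ t → [L T^-1] ✓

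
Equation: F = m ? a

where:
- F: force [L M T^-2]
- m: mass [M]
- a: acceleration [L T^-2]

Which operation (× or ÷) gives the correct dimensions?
multiplication (×): F = m × a

F [L M T^-2]; m [M]; a [L T^-2].
m × a → [L M T^-2] ✓
m ÷ a → [L^-1 M T^2] ✗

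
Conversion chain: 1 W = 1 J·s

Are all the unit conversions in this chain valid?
The chain is incorrect (it contains an error).

Incorrect: Watt is J/s, not J·s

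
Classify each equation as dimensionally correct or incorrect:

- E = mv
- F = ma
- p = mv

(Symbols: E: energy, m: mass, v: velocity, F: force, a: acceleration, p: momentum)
Dimensionally correct: F = ma, p = mv
Dimensionally incorrect: E = mv
Ordered (correct first, then incorrect): F = ma, p = mv, E = mv

- E = mv: LHS [L^2 M T^-2], RHS [L M T^-1] → incorrect ✗
- F = ma: LHS [L M T^-2], RHS [L M T^-2] → correct ✓
- p = mv: LHS [L M T^-1], RHS [L M T^-1] → correct ✓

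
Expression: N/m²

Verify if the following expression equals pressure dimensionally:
Yes

The expression N/m² has dimensions [L^-1 M T^-2], which is exactly pressure [L^-1 M T^-2].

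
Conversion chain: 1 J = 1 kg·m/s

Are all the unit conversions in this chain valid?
The chain is incorrect (it contains an error).

Incorrect: Joule is kg·m²/s², not kg·m/s (that is momentum)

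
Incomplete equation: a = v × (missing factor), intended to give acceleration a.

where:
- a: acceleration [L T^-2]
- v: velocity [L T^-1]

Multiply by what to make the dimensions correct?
1/t (inverse time), dimensions [T^-1]

a has dimensions [L T^-2] and v has dimensions [L T^-1].
The missing factor must have dimensions [L T^-2] / [L T^-1] = [T^-1], i.e. inverse time (1/t).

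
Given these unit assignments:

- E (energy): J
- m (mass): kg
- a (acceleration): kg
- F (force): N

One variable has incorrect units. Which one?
a

The variable a (acceleration) should have units m/s², not kg.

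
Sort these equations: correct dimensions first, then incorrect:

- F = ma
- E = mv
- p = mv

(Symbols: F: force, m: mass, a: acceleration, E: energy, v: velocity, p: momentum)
Dimensionally correct: F = ma, p = mv
Dimensionally incorrect: E = mv
Ordered (correct first, then incorrect): F = ma, p = mv, E = mv

- F = ma: LHS [L M T^-2], RHS [L M T^-2] → correct ✓
- E = mv: LHS [L^2 M T^-2], RHS [L M T^-1] → incorrect ✗
- p = mv: LHS [L M T^-1], RHS [L M T^-1] → correct ✓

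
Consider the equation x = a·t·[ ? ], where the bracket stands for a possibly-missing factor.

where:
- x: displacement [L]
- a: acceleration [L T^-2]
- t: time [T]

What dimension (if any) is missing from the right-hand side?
[T] — time (e.g. t)

x has dimensions [L]; a·t has dimensions [L T^-1].
The bracketed factor must supply [L] / [L T^-1] = [T].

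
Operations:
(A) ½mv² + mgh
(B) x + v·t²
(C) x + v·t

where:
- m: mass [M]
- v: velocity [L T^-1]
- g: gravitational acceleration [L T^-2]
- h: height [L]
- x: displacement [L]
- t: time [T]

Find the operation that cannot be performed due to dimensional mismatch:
(B) x + v·t²

(A) ½mv² + mgh: ½mv² [L^2 M T^-2] and mgh [L^2 M T^-2] — same dimensions ✓
(B) x + v·t²: x [L] and v·t² [L T] — different dimensions cannot be added/subtracted ✗
(C) x + v·t: x [L] and v·t [L] — same dimensions ✓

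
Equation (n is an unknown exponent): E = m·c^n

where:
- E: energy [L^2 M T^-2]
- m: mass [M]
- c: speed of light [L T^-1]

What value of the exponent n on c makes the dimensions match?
n = 2

E has dimensions [L^2 M T^-2]; c has dimensions [L T^-1].
The rest of the RHS has dimensions [M], so c^n must supply [L^2 T^-2].
With n = 2: m·c^2 has dimensions [L^2 M T^-2], matching the LHS ✓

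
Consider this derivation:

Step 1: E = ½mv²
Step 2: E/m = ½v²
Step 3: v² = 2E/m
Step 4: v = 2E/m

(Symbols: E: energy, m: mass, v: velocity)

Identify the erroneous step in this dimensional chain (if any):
Step 4

Step 1: E = ½mv² → LHS [L^2 M T^-2], RHS [L^2 M T^-2] ✓
Step 2: E/m = ½v² → LHS [L^2 T^-2], RHS [L^2 T^-2] ✓
Step 3: v² = 2E/m → LHS [L^2 T^-2], RHS [L^2 T^-2] ✓
Step 4: v = 2E/m → LHS [L T^-1], RHS [L^2 T^-2] ✗

The first dimensional inconsistency appears in step 4: v = 2E/m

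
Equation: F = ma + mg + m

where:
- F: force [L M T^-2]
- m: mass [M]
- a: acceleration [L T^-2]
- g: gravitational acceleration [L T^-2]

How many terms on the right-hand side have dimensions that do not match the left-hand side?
1

LHS F: [L M T^-2]
- ma: [L M T^-2] ✓
- mg: [L M T^-2] ✓
- m: [M] ✗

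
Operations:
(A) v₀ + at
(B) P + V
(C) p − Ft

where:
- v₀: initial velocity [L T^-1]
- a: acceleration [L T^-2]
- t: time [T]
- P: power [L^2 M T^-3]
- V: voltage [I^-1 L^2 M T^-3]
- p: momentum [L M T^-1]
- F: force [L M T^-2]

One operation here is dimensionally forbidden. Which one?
(B) P + V

(A) v₀ + at: v₀ [L T^-1] and at [L T^-1] — same dimensions ✓
(B) P + V: P [L^2 M T^-3] and V [I^-1 L^2 M T^-3] — different dimensions cannot be added/subtracted ✗
(C) p − Ft: p [L M T^-1] and Ft [L M T^-1] — same dimensions ✓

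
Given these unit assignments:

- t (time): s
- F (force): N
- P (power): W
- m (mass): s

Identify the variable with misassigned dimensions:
m

The variable m (mass) should have units kg, not s.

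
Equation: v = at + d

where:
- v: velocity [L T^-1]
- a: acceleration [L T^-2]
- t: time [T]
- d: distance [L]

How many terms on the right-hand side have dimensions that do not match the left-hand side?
1

LHS v: [L T^-1]
- at: [L T^-1] ✓
- d: [L] ✗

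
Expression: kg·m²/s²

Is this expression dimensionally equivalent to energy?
Yes

The expression kg·m²/s² has dimensions [L^2 M T^-2], which is exactly energy [L^2 M T^-2].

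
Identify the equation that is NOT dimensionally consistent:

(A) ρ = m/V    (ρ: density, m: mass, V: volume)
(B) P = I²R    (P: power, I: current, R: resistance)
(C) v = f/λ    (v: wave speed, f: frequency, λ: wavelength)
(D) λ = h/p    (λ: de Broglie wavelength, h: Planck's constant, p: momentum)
(C) v = f/λ

The equation (C) v = f/λ is dimensionally incorrect.

LHS (v): [L T^-1]
RHS (f/λ): [L^-1 T^-1] ✗

The dimensions do not match. The other three equations balance.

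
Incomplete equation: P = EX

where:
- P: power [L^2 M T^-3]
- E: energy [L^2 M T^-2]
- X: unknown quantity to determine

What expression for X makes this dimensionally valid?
X = f (inverse time / frequency (1/t)), dimensions [T^-1]

P has dimensions [L^2 M T^-3]; the rest of the RHS (E) has dimensions [L^2 M T^-2].
So X must have dimensions [T^-1] — X = f (inverse time / frequency (1/t)).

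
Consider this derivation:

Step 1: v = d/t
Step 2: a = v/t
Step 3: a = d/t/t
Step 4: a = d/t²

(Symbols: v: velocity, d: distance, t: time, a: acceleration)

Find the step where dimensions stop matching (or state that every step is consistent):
No step introduces an error — all steps are dimensionally consistent.

Step 1: v = d/t → LHS [L T^-1], RHS [L T^-1] ✓
Step 2: a = v/t → LHS [L T^-2], RHS [L T^-2] ✓
Step 3: a = d/t/t → LHS [L T^-2], RHS [L T^-2] ✓
Step 4: a = d/t² → LHS [L T^-2], RHS [L T^-2] ✓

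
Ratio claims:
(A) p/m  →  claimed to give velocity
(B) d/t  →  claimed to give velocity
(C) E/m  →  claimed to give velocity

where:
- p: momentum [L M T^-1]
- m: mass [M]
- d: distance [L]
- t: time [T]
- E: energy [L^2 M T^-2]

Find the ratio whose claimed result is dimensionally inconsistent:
(C) E/m does not give velocity

(A) p/m: [L T^-1] = velocity [L T^-1] ✓
(B) d/t: [L T^-1] = velocity [L T^-1] ✓
(C) E/m: [L^2 T^-2] ≠ velocity [L T^-1] ✗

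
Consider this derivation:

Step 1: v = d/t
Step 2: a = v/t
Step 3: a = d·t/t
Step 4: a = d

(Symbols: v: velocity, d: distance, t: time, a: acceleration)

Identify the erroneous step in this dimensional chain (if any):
Step 3

Step 1: v = d/t → LHS [L T^-1], RHS [L T^-1] ✓
Step 2: a = v/t → LHS [L T^-2], RHS [L T^-2] ✓
Step 3: a = d·t/t → LHS [L T^-2], RHS [L] ✗

The first dimensional inconsistency appears in step 3: a = d·t/t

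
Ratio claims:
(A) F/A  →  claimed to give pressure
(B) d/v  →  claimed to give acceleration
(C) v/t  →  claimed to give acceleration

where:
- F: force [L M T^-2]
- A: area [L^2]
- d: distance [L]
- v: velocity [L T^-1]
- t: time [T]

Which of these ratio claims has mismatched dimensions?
(B) d/v does not give acceleration

(A) F/A: [L^-1 M T^-2] = pressure [L^-1 M T^-2] ✓
(B) d/v: [T] ≠ acceleration [L T^-2] ✗
(C) v/t: [L T^-2] = acceleration [L T^-2] ✓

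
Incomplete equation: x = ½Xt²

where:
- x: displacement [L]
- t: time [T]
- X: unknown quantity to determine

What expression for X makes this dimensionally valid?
X = a (acceleration), dimensions [L T^-2]

x has dimensions [L]; the rest of the RHS (½ t²) has dimensions [T^2].
So X must have dimensions [L T^-2] — X = a (acceleration).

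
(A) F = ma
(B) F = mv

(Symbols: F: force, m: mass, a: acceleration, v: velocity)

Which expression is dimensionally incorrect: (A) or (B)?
(B)

(A) F = ma: LHS [L M T^-2], RHS [L M T^-2] ✓
(B) F = mv: LHS [L M T^-2], RHS [L M T^-1] ✗

Expression (B) F = mv is dimensionally incorrect.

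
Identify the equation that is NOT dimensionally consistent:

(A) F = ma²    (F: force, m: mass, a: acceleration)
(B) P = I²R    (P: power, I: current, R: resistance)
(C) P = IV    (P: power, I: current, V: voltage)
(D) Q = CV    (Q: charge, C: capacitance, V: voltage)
(A) F = ma²

The equation (A) F = ma² is dimensionally incorrect.

LHS (F): [L M T^-2]
RHS (ma²): [L^2 M T^-4] ✗

The dimensions do not match. The other three equations balance.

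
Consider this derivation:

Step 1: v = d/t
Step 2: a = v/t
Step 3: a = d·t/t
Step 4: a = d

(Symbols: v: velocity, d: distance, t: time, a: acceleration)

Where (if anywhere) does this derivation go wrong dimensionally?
Step 3

Step 1: v = d/t → LHS [L T^-1], RHS [L T^-1] ✓
Step 2: a = v/t → LHS [L T^-2], RHS [L T^-2] ✓
Step 3: a = d·t/t → LHS [L T^-2], RHS [L] ✗

The first dimensional inconsistency appears in step 3: a = d·t/t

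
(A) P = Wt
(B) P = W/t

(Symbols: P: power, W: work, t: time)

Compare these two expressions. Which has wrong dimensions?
(A)

(A) P = Wt: LHS [L^2 M T^-3], RHS [L^2 M T^-1] ✗
(B) P = W/t: LHS [L^2 M T^-3], RHS [L^2 M T^-3] ✓

Expression (A) P = Wt is dimensionally incorrect.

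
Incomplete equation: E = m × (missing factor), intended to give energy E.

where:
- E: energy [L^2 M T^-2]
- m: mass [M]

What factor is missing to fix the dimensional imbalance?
v² (velocity squared), dimensions [L^2 T^-2]

E has dimensions [L^2 M T^-2] and m has dimensions [M].
The missing factor must have dimensions [L^2 M T^-2] / [M] = [L^2 T^-2], i.e. velocity squared (v²).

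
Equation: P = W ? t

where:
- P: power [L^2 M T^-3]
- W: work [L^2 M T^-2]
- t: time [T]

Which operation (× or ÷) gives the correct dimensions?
division (÷): P = W ÷ t

P [L^2 M T^-3]; W [L^2 M T^-2]; t [T].
W × t → [L^2 M T^-1] ✗
W ÷ t → [L^2 M T^-3] ✓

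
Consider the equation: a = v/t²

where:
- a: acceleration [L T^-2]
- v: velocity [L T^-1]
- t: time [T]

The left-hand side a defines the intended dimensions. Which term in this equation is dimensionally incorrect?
The right-hand side term v/t²

a has dimensions [L T^-2], but v/t² has dimensions [L T^-3], so the term v/t² is dimensionally wrong for a.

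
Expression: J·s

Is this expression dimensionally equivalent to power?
No

The expression J·s has dimensions [L^2 M T^-1], but power has dimensions [L^2 M T^-3].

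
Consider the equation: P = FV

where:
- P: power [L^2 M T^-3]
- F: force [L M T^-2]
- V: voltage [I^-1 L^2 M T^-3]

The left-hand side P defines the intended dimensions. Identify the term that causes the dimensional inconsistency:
The right-hand side term FV

P has dimensions [L^2 M T^-3], but FV has dimensions [I^-1 L^3 M^2 T^-5], so the term FV is dimensionally wrong for P.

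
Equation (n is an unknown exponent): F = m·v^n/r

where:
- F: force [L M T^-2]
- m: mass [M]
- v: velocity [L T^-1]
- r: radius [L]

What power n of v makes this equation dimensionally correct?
n = 2

F has dimensions [L M T^-2]; v has dimensions [L T^-1].
The rest of the RHS has dimensions [L^-1 M], so v^n must supply [L^2 T^-2].
With n = 2: m·v^2/r has dimensions [L M T^-2], matching the LHS ✓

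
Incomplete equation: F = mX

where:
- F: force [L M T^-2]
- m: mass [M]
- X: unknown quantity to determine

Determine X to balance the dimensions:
X = a (acceleration), dimensions [L T^-2]

F has dimensions [L M T^-2]; the rest of the RHS (m) has dimensions [M].
So X must have dimensions [L T^-2] — X = a (acceleration).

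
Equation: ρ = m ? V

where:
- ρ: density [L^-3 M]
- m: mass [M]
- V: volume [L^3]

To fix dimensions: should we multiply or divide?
division (÷): ρ = m ÷ V

ρ [L^-3 M]; m [M]; V [L^3].
m × V → [L^3 M] ✗
m ÷ V → [L^-3 M] ✓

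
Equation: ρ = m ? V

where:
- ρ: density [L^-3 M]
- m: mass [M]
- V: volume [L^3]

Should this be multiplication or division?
division (÷): ρ = m ÷ V

ρ [L^-3 M]; m [M]; V [L^3].
m × V → [L^3 M] ✗
m ÷ V → [L^-3 M] ✓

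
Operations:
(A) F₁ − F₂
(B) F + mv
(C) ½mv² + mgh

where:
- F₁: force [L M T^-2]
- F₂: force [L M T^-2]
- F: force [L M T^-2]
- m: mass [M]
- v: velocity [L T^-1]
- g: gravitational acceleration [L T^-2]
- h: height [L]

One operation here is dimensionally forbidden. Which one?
(B) F + mv

(A) F₁ − F₂: F₁ [L M T^-2] and F₂ [L M T^-2] — same dimensions ✓
(B) F + mv: F [L M T^-2] and mv [L M T^-1] — different dimensions cannot be added/subtracted ✗
(C) ½mv² + mgh: ½mv² [L^2 M T^-2] and mgh [L^2 M T^-2] — same dimensions ✓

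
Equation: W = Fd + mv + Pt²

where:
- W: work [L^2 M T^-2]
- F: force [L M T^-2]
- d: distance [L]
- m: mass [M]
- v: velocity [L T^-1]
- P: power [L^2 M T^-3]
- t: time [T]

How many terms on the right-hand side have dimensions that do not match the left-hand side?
2

LHS W: [L^2 M T^-2]
- Fd: [L^2 M T^-2] ✓
- mv: [L M T^-1] ✗
- Pt²: [L^2 M T^-1] ✗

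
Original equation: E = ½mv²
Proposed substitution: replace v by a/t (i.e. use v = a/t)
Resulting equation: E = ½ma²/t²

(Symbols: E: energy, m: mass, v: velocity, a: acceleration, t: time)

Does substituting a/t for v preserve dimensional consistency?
No

[v] = [L T^-1] and [a/t] = [L T^-3]. These differ, so the substitution replaces a quantity by one of different dimensions and the result E = ½ma²/t² has LHS [L^2 M T^-2] vs RHS [L^2 M T^-6] — inconsistent.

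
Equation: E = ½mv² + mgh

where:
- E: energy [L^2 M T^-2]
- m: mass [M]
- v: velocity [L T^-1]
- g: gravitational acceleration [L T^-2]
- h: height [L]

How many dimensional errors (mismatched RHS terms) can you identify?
0

LHS E: [L^2 M T^-2]
- ½mv²: [L^2 M T^-2] ✓
- mgh: [L^2 M T^-2] ✓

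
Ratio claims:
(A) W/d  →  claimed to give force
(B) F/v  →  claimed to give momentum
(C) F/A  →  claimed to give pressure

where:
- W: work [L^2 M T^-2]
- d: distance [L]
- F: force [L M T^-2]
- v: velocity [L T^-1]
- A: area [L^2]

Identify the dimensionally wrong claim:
(B) F/v does not give momentum

(A) W/d: [L M T^-2] = force [L M T^-2] ✓
(B) F/v: [M T^-1] ≠ momentum [L M T^-1] ✗
(C) F/A: [L^-1 M T^-2] = pressure [L^-1 M T^-2] ✓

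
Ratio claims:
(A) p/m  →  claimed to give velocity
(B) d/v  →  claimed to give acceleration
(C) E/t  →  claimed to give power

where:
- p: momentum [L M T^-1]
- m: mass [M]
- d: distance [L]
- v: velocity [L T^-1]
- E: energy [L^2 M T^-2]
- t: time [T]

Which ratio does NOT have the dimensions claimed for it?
(B) d/v does not give acceleration

(A) p/m: [L T^-1] = velocity [L T^-1] ✓
(B) d/v: [T] ≠ acceleration [L T^-2] ✗
(C) E/t: [L^2 M T^-3] = power [L^2 M T^-3] ✓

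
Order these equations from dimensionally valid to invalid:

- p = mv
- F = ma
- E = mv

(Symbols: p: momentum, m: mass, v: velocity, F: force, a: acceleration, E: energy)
Dimensionally correct: p = mv, F = ma
Dimensionally incorrect: E = mv
Ordered (correct first, then incorrect): p = mv, F = ma, E = mv

- p = mv: LHS [L M T^-1], RHS [L M T^-1] → correct ✓
- F = ma: LHS [L M T^-2], RHS [L M T^-2] → correct ✓
- E = mv: LHS [L^2 M T^-2], RHS [L M T^-1] → incorrect ✗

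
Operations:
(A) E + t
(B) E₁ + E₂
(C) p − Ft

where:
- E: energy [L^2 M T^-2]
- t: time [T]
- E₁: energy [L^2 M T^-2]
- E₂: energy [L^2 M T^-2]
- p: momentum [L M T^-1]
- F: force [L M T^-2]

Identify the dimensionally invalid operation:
(A) E + t

(A) E + t: E [L^2 M T^-2] and t [T] — different dimensions cannot be added/subtracted ✗
(B) E₁ + E₂: E₁ [L^2 M T^-2] and E₂ [L^2 M T^-2] — same dimensions ✓
(C) p − Ft: p [L M T^-1] and Ft [L M T^-1] — same dimensions ✓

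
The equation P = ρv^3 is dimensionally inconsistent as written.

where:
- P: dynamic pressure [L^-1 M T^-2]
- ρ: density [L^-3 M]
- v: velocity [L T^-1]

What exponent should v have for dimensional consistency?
The exponent of v should be 2: P = ρv^2

The LHS P has dimensions [L^-1 M T^-2]; v has dimensions [L T^-1].
As written, the RHS ρv^3 (exponent 3 on v) has dimensions [M T^-3], which does not match.
With exponent 2, the RHS ρv^2 has dimensions [L^-1 M T^-2], matching the LHS.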